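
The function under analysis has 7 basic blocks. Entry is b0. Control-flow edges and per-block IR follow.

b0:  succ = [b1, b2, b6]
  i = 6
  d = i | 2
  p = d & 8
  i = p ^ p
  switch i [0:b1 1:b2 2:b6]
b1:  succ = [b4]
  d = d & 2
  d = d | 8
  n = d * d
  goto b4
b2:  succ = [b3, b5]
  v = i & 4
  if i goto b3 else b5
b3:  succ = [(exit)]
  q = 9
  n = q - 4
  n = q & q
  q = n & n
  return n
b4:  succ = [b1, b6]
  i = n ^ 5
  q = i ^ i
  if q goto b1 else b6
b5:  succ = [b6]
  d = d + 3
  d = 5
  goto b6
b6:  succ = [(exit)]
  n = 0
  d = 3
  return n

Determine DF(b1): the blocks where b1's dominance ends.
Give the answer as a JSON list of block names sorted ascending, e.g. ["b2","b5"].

idom tree: b1←b0 b2←b0 b3←b2 b4←b1 b5←b2 b6←b0
Join-block Dom:
  b1: preds {b0,b4}: {b0} ∩ {b0,b1,b4} = {b0}; idom=b0
  b6: preds {b0,b4,b5}: {b0} ∩ {b0,b1,b4} ∩ {b0,b2,b5} = {b0}; idom=b0

DF derivation:
  b1←b0: walk · to b0
  b1←b4: walk b4→b1 to b0
  b6←b0: walk · to b0
  b6←b4: walk b4→b1 to b0
  b6←b5: walk b5→b2 to b0
  b0: DF=∅
  b1: DF={b1,b6}
  b2: DF={b6}
  b3: DF=∅
  b4: DF={b1,b6}
  b5: DF={b6}
  b6: DF=∅

DF(b1) = ["b1", "b6"]

Answer: ["b1", "b6"]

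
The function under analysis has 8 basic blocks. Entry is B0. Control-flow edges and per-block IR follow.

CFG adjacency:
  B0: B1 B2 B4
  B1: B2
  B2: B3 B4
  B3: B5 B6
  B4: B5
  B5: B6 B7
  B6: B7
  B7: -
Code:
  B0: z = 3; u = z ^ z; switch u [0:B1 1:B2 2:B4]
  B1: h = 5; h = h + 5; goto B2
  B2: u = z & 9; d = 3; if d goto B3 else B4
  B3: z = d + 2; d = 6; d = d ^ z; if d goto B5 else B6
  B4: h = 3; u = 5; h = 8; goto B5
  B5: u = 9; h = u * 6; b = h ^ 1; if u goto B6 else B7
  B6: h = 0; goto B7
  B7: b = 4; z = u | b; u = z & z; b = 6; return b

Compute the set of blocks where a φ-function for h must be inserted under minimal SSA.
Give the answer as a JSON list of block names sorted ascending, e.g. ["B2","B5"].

Answer: ["B2", "B4", "B5", "B6", "B7"]

Working:
idom tree: B1←B0 B2←B0 B3←B2 B4←B0 B5←B0 B6←B0 B7←B0
Dom at joins:
  B2: preds {B0,B1}: {B0} ∩ {B0,B1} = {B0}; idom=B0
  B4: preds {B0,B2}: {B0} ∩ {B0,B2} = {B0}; idom=B0
  B5: preds {B3,B4}: {B0,B2,B3} ∩ {B0,B4} = {B0}; idom=B0
  B6: preds {B3,B5}: {B0,B2,B3} ∩ {B0,B5} = {B0}; idom=B0
  B7: preds {B5,B6}: {B0,B5} ∩ {B0,B6} = {B0}; idom=B0

DF walk-up:
  join B2 pred B0: · stop@B0
  join B2 pred B1: B1 stop@B0
  join B4 pred B0: · stop@B0
  join B4 pred B2: B2 stop@B0
  join B5 pred B3: B3→B2 stop@B0
  join B5 pred B4: B4 stop@B0
  join B6 pred B3: B3→B2 stop@B0
  join B6 pred B5: B5 stop@B0
  join B7 pred B5: B5 stop@B0
  join B7 pred B6: B6 stop@B0
  DF(B0)=∅
  DF(B1)={B2}
  DF(B2)={B4,B5,B6}
  DF(B3)={B5,B6}
  DF(B4)={B5}
  DF(B5)={B6,B7}
  DF(B6)={B7}
  DF(B7)=∅

φ for h: defs {B1,B4,B5,B6}
  DF⁺ = {B2,B4,B5,B6,B7}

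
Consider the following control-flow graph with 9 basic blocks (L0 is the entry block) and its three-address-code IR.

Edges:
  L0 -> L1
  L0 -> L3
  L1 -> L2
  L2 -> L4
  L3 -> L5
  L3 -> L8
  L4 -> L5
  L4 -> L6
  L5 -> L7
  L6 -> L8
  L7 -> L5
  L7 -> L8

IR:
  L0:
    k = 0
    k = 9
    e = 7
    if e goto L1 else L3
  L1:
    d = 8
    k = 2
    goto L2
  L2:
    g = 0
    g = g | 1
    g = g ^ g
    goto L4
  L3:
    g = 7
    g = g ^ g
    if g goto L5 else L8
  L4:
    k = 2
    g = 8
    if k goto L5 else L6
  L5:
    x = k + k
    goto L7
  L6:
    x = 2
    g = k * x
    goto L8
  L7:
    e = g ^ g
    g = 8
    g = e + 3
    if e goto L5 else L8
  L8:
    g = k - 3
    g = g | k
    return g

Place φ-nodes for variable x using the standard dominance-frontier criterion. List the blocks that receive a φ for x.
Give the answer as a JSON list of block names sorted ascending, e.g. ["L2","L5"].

idom tree: L1←L0 L2←L1 L3←L0 L4←L2 L5←L0 L6←L4 L7←L5 L8←L0
Dom∩ at merges:
  L5: preds {L3,L4,L7}: {L0,L3} ∩ {L0,L1,L2,L4} ∩ {L0,L5,L7} = {L0}; idom=L0
  L8: preds {L3,L6,L7}: {L0,L3} ∩ {L0,L1,L2,L4,L6} ∩ {L0,L5,L7} = {L0}; idom=L0

DF walk-up:
  L5←L3: walk L3 to L0
  L5←L4: walk L4→L2→L1 to L0
  L5←L7: walk L7→L5 to L0
  L8←L3: walk L3 to L0
  L8←L6: walk L6→L4→L2→L1 to L0
  L8←L7: walk L7→L5 to L0
  L0 → ∅
  L1 → {L5,L8}
  L2 → {L5,L8}
  L3 → {L5,L8}
  L4 → {L5,L8}
  L5 → {L5,L8}
  L6 → {L8}
  L7 → {L5,L8}
  L8 → ∅

φ for x: defs {L5,L6}
  DF⁺ = {L5,L8}

Answer: ["L5", "L8"]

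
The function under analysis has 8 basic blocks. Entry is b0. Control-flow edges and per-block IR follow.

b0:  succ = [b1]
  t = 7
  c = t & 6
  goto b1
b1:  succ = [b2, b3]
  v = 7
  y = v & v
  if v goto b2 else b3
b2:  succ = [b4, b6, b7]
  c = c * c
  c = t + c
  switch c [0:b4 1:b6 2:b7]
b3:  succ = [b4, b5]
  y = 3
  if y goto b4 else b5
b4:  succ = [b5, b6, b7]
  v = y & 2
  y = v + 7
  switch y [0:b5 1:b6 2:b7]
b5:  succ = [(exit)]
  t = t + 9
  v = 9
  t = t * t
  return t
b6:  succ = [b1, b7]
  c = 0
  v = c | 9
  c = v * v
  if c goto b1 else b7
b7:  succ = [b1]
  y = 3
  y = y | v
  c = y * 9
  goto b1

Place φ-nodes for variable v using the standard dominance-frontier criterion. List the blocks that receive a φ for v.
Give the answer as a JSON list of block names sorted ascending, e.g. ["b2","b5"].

idom tree: b1←b0 b2←b1 b3←b1 b4←b1 b5←b1 b6←b1 b7←b1
Dom∩ at merges:
  b1: preds {b0,b6,b7}: {b0} ∩ {b0,b1,b6} ∩ {b0,b1,b7} = {b0}; idom=b0
  b4: preds {b2,b3}: {b0,b1,b2} ∩ {b0,b1,b3} = {b0,b1}; idom=b1
  b5: preds {b3,b4}: {b0,b1,b3} ∩ {b0,b1,b4} = {b0,b1}; idom=b1
  b6: preds {b2,b4}: {b0,b1,b2} ∩ {b0,b1,b4} = {b0,b1}; idom=b1
  b7: preds {b2,b4,b6}: {b0,b1,b2} ∩ {b0,b1,b4} ∩ {b0,b1,b6} = {b0,b1}; idom=b1

DF derivation:
  b1←b0: walk · to b0
  b1←b6: walk b6→b1 to b0
  b1←b7: walk b7→b1 to b0
  b4←b2: walk b2 to b1
  b4←b3: walk b3 to b1
  b5←b3: walk b3 to b1
  b5←b4: walk b4 to b1
  b6←b2: walk b2 to b1
  b6←b4: walk b4 to b1
  b7←b2: walk b2 to b1
  b7←b4: walk b4 to b1
  b7←b6: walk b6 to b1
  b0: DF=∅
  b1: DF={b1}
  b2: DF={b4,b6,b7}
  b3: DF={b4,b5}
  b4: DF={b5,b6,b7}
  b5: DF=∅
  b6: DF={b1,b7}
  b7: DF={b1}

φ for v: defs {b1,b4,b5,b6}
  DF⁺ = {b1,b5,b6,b7}

Answer: ["b1", "b5", "b6", "b7"]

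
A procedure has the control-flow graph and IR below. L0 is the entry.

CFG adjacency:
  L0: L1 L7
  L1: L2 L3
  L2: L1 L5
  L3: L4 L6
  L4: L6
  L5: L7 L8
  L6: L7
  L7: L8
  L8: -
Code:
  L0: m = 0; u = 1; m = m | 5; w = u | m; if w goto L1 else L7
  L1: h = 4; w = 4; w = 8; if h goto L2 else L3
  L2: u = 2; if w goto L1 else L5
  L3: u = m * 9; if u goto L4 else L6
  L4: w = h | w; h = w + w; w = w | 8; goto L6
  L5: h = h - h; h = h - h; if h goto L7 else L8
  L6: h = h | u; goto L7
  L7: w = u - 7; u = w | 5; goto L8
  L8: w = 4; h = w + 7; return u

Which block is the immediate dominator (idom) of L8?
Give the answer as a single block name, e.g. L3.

Answer: L0

Working:
idom tree: L1←L0 L2←L1 L3←L1 L4←L3 L5←L2 L6←L3 L7←L0 L8←L0
Join-block Dom:
  L1: preds {L0,L2}: {L0} ∩ {L0,L1,L2} = {L0}; idom=L0
  L6: preds {L3,L4}: {L0,L1,L3} ∩ {L0,L1,L3,L4} = {L0,L1,L3}; idom=L3
  L7: preds {L0,L5,L6}: {L0} ∩ {L0,L1,L2,L5} ∩ {L0,L1,L3,L6} = {L0}; idom=L0
  L8: preds {L5,L7}: {L0,L1,L2,L5} ∩ {L0,L7} = {L0}; idom=L0

idom(L8) = L0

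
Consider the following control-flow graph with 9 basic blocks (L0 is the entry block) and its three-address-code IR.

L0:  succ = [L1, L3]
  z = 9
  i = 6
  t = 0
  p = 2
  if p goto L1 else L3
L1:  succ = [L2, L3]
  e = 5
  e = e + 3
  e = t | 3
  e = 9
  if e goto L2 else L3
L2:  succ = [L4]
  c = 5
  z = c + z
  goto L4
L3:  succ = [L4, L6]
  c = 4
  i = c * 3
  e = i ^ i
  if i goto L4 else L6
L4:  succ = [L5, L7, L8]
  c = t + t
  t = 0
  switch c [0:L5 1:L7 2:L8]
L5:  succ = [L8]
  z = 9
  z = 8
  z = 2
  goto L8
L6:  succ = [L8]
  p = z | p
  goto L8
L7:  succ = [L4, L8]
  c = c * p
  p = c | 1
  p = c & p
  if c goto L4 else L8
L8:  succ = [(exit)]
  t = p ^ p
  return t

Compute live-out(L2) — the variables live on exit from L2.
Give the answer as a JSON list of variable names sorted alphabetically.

Answer: ["p", "t"]

Working:
def/use:
  L0: def={i,p,t,z} ue=∅
  L1: def={e} ue={t}
  L2: def={c,z} ue={z}
  L3: def={c,e,i} ue=∅
  L4: def={c,t} ue={t}
  L5: def={z} ue=∅
  L6: def={p} ue={p,z}
  L7: def={c,p} ue={c,p}
  L8: def={t} ue={p}

Backward fixpoint:
  L0 li=∅ lo={p,t,z}
  L1 li={p,t,z} lo={p,t,z}
  L2 li={p,t,z} lo={p,t}
  L3 li={p,t,z} lo={p,t,z}
  L4 li={p,t} lo={c,p,t}
  L5 li={p} lo={p}
  L6 li={p,z} lo={p}
  L7 li={c,p,t} lo={p,t}
  L8 li={p} lo=∅

live-out(L2) = ["p", "t"]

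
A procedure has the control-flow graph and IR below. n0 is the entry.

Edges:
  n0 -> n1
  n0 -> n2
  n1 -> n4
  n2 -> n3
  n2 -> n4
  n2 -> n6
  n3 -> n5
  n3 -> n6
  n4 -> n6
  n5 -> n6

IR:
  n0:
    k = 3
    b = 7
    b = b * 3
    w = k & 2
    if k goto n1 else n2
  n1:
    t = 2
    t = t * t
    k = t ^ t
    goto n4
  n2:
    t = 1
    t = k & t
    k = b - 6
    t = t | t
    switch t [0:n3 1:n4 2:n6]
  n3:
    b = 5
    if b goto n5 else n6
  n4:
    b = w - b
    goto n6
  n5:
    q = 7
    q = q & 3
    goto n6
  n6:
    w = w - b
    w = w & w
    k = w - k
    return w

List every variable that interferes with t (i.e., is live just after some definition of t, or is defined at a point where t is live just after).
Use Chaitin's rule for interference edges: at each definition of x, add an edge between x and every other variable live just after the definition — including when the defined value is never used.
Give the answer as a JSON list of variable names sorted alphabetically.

def/use:
  n0: {b,k,w} / ∅
  n1: {k,t} / ∅
  n2: {k,t} / {b,k}
  n3: {b} / ∅
  n4: {b} / {b,w}
  n5: {q} / ∅
  n6: {k,w} / {b,k,w}

Liveness:
  n0: in=∅ out={b,k,w}
  n1: in={b,w} out={b,k,w}
  n2: in={b,k,w} out={b,k,w}
  n3: in={k,w} out={b,k,w}
  n4: in={b,k,w} out={b,k,w}
  n5: in={b,k,w} out={b,k,w}
  n6: in={b,k,w} out=∅

Interfere edges:
  b↔{k,q,t,w}
  k↔{b,q,t,w}
  q↔{b,k,w}
  t↔{b,k,w}
  w↔{b,k,q,t}

N(t) = ["b", "k", "w"]

Answer: ["b", "k", "w"]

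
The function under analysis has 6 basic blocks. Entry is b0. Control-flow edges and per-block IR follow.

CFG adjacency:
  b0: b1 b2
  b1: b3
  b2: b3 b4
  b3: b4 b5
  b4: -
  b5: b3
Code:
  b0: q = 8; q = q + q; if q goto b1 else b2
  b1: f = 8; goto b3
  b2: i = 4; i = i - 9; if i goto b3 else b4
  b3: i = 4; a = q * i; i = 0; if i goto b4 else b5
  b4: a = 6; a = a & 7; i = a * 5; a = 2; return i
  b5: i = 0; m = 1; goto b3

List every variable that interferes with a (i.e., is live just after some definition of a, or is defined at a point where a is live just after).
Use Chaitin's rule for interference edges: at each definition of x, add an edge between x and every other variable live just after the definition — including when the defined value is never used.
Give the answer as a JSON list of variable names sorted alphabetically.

Block summaries:
  b0 def {q} use ∅
  b1 def {f} use ∅
  b2 def {i} use ∅
  b3 def {a,i} use {q}
  b4 def {a,i} use ∅
  b5 def {i,m} use ∅

Liveness:
  b0: in=∅ out={q}
  b1: in={q} out={q}
  b2: in={q} out={q}
  b3: in={q} out={q}
  b4: in=∅ out=∅
  b5: in={q} out={q}

Interfere edges:
  a↔{i,q}
  f↔{q}
  i↔{a,q}
  m↔{q}
  q↔{a,f,i,m}

N(a) = ["i", "q"]

Answer: ["i", "q"]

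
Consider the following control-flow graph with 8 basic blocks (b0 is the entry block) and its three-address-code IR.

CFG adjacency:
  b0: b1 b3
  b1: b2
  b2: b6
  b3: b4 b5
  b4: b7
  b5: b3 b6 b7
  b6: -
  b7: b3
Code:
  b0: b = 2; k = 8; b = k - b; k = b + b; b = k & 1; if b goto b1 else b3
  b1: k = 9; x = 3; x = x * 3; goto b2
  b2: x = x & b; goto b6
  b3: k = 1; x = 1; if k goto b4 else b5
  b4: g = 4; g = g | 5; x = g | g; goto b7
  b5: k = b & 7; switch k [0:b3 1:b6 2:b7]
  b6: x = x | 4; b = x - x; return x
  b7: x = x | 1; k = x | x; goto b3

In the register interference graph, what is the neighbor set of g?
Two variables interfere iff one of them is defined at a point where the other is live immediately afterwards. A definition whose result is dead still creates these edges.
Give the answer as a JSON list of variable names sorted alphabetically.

Answer: ["b"]

Derivation:
Block summaries:
  b0: {b,k} / ∅
  b1: {k,x} / ∅
  b2: {x} / {b,x}
  b3: {k,x} / ∅
  b4: {g,x} / ∅
  b5: {k} / {b}
  b6: {b,x} / {x}
  b7: {k,x} / {x}

Backward fixpoint:
  b0: in=∅ out={b}
  b1: in={b} out={b,x}
  b2: in={b,x} out={x}
  b3: in={b} out={b,x}
  b4: in={b} out={b,x}
  b5: in={b,x} out={b,x}
  b6: in={x} out=∅
  b7: in={b,x} out={b}

Interference:
  b: {g,k,x}
  g: {b}
  k: {b,x}
  x: {b,k}

N(g) = ["b"]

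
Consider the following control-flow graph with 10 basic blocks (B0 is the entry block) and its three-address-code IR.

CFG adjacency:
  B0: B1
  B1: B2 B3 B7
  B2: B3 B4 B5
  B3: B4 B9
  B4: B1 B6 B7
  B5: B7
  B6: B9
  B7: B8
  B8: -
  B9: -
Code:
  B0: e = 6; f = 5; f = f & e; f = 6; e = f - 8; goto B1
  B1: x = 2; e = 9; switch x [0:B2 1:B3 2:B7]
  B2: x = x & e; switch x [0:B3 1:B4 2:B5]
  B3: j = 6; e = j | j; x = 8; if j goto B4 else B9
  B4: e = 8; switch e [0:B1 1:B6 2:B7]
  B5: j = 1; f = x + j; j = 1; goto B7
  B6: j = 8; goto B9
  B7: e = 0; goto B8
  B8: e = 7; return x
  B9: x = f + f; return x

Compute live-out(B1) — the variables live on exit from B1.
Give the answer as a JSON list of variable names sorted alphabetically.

Answer: ["e", "f", "x"]

Derivation:
Per-block:
  B0: {e,f} / ∅
  B1: {e,x} / ∅
  B2: {x} / {e,x}
  B3: {e,j,x} / ∅
  B4: {e} / ∅
  B5: {f,j} / {x}
  B6: {j} / ∅
  B7: {e} / ∅
  B8: {e} / {x}
  B9: {x} / {f}

Liveness:
  B0: in=∅ out={f}
  B1: in={f} out={e,f,x}
  B2: in={e,f,x} out={f,x}
  B3: in={f} out={f,x}
  B4: in={f,x} out={f,x}
  B5: in={x} out={x}
  B6: in={f} out={f}
  B7: in={x} out={x}
  B8: in={x} out=∅
  B9: in={f} out=∅

live-out(B1) = ["e", "f", "x"]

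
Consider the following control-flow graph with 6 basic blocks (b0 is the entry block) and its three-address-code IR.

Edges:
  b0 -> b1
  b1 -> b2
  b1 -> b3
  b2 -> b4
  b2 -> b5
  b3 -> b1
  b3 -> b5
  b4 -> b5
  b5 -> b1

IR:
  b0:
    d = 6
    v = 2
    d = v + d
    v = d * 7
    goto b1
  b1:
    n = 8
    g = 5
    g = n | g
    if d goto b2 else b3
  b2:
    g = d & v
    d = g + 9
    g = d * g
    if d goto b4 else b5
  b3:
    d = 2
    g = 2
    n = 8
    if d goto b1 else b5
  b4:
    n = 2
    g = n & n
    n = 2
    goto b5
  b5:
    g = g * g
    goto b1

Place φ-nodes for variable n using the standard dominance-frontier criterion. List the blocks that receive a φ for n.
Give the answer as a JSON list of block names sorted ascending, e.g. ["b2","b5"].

idom tree: b1←b0 b2←b1 b3←b1 b4←b2 b5←b1
Dom at joins:
  b1: preds {b0,b3,b5}: {b0} ∩ {b0,b1,b3} ∩ {b0,b1,b5} = {b0}; idom=b0
  b5: preds {b2,b3,b4}: {b0,b1,b2} ∩ {b0,b1,b3} ∩ {b0,b1,b2,b4} = {b0,b1}; idom=b1

DF derivation:
  b1←b0: walk · to b0
  b1←b3: walk b3→b1 to b0
  b1←b5: walk b5→b1 to b0
  b5←b2: walk b2 to b1
  b5←b3: walk b3 to b1
  b5←b4: walk b4→b2 to b1
  DF(b0)=∅
  DF(b1)={b1}
  DF(b2)={b5}
  DF(b3)={b1,b5}
  DF(b4)={b5}
  DF(b5)={b1}

φ for n: defs {b1,b3,b4}
  DF⁺ = {b1,b5}

Answer: ["b1", "b5"]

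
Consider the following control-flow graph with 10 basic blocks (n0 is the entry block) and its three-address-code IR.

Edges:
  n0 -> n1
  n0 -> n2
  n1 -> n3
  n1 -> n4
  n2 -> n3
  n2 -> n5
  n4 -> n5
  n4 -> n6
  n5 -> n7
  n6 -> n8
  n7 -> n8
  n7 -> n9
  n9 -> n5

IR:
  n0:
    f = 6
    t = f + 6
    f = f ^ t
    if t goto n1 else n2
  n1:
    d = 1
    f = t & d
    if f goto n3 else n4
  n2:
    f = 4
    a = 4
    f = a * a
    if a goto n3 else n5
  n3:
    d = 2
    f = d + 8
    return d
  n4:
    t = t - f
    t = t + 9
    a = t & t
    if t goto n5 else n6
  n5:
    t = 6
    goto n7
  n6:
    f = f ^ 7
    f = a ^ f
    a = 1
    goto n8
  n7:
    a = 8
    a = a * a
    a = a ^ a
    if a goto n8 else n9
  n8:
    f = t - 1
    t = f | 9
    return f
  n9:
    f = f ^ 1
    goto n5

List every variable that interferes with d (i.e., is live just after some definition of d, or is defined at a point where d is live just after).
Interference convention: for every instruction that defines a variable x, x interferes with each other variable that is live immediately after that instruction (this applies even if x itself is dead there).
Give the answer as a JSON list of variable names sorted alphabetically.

Block summaries:
  n0: {f,t} / ∅
  n1: {d,f} / {t}
  n2: {a,f} / ∅
  n3: {d,f} / ∅
  n4: {a,t} / {f,t}
  n5: {t} / ∅
  n6: {a,f} / {a,f}
  n7: {a} / ∅
  n8: {f,t} / {t}
  n9: {f} / {f}

Live sets:
  n0: in=∅ out={t}
  n1: in={t} out={f,t}
  n2: in=∅ out={f}
  n3: in=∅ out=∅
  n4: in={f,t} out={a,f,t}
  n5: in={f} out={f,t}
  n6: in={a,f,t} out={t}
  n7: in={f,t} out={f,t}
  n8: in={t} out=∅
  n9: in={f} out={f}

Interference:
  a: {f,t}
  d: {f,t}
  f: {a,d,t}
  t: {a,d,f}

N(d) = ["f", "t"]

Answer: ["f", "t"]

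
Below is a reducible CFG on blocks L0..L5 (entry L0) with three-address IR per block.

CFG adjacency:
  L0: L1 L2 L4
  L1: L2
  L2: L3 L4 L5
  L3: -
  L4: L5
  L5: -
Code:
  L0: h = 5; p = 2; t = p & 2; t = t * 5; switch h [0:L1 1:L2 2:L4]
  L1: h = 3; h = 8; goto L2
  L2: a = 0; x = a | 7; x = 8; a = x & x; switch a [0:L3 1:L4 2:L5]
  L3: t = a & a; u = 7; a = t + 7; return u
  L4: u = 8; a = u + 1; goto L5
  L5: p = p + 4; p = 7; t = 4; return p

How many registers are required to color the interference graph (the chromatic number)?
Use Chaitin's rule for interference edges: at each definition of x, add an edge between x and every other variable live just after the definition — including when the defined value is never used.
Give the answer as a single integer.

Per-block:
  L0: {h,p,t} / ∅
  L1: {h} / ∅
  L2: {a,x} / ∅
  L3: {a,t,u} / {a}
  L4: {a,u} / ∅
  L5: {p,t} / {p}

Backward fixpoint:
  live L0: ∅→{p}
  live L1: {p}→{p}
  live L2: {p}→{a,p}
  live L3: {a}→∅
  live L4: {p}→{p}
  live L5: {p}→∅

Interfere edges:
  a↔{p,u}
  h↔{p,t}
  p↔{a,h,t,u,x}
  t↔{h,p,u}
  u↔{a,p,t}
  x↔{p}

Registers:
  lower bound: {a,p,u} mutually conflict ⇒ χ ≥ 3
  assign a→R1 h→R2 p→R0 t→R1 u→R2 x→R1 — no edge inside a register ⇒ χ ≤ 3
  χ = 3

Answer: 3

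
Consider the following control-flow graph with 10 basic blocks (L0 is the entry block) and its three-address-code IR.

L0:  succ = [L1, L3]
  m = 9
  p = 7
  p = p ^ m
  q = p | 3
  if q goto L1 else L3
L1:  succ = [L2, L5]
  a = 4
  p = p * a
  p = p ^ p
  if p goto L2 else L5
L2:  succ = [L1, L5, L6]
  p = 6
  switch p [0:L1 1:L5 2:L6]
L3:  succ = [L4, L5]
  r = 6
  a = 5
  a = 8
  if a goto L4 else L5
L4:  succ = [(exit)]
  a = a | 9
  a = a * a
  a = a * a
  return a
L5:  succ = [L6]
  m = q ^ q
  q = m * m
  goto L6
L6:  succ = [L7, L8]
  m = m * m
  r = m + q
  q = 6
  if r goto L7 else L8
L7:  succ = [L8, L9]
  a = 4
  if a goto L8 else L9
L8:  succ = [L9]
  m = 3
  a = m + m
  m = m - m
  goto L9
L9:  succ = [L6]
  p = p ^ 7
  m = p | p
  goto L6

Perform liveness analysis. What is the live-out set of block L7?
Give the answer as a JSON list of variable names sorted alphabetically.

Answer: ["p", "q"]

Derivation:
Per-block:
  L0: def={m,p,q} ue=∅
  L1: def={a,p} ue={p}
  L2: def={p} ue=∅
  L3: def={a,r} ue=∅
  L4: def={a} ue={a}
  L5: def={m,q} ue={q}
  L6: def={m,q,r} ue={m,q}
  L7: def={a} ue=∅
  L8: def={a,m} ue=∅
  L9: def={m,p} ue={p}

Backward fixpoint:
  L0: in=∅ out={m,p,q}
  L1: in={m,p,q} out={m,p,q}
  L2: in={m,q} out={m,p,q}
  L3: in={p,q} out={a,p,q}
  L4: in={a} out=∅
  L5: in={p,q} out={m,p,q}
  L6: in={m,p,q} out={p,q}
  L7: in={p,q} out={p,q}
  L8: in={p,q} out={p,q}
  L9: in={p,q} out={m,p,q}

live-out(L7) = ["p", "q"]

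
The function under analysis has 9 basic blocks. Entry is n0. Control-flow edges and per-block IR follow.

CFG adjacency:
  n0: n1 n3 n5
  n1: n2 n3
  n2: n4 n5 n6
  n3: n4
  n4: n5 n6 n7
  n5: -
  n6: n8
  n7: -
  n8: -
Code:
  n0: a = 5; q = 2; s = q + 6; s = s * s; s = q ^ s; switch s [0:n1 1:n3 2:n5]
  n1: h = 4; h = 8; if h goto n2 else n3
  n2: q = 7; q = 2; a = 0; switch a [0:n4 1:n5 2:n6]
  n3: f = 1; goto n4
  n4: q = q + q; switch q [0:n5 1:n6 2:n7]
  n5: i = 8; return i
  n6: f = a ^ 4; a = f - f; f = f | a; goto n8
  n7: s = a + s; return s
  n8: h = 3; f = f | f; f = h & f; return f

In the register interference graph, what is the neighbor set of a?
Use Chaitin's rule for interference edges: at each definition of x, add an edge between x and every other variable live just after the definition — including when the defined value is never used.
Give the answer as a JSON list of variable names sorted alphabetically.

Block summaries:
  n0 def {a,q,s} use ∅
  n1 def {h} use ∅
  n2 def {a,q} use ∅
  n3 def {f} use ∅
  n4 def {q} use {q}
  n5 def {i} use ∅
  n6 def {a,f} use {a}
  n7 def {s} use {a,s}
  n8 def {f,h} use {f}

Backward fixpoint:
  live n0: ∅→{a,q,s}
  live n1: {a,q,s}→{a,q,s}
  live n2: {s}→{a,q,s}
  live n3: {a,q,s}→{a,q,s}
  live n4: {a,q,s}→{a,s}
  live n5: ∅→∅
  live n6: {a}→{f}
  live n7: {a,s}→∅
  live n8: {f}→∅

Conflict graph:
  a↔{f,h,q,s}
  f↔{a,h,q,s}
  h↔{a,f,q,s}
  i↔∅
  q↔{a,f,h,s}
  s↔{a,f,h,q}

N(a) = ["f", "h", "q", "s"]

Answer: ["f", "h", "q", "s"]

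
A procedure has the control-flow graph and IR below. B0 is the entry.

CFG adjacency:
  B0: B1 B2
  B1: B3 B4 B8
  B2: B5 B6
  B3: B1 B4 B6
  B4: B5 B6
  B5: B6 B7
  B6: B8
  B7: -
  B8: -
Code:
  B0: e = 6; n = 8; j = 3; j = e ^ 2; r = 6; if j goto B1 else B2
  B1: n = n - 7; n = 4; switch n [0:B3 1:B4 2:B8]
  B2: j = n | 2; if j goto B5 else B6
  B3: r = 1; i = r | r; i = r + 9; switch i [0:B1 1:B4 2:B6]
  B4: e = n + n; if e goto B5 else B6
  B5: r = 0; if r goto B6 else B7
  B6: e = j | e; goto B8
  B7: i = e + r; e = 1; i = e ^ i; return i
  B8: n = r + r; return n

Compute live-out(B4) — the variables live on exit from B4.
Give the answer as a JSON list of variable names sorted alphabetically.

Answer: ["e", "j", "r"]

Working:
def/use:
  B0: def={e,j,n,r} ue=∅
  B1: def={n} ue={n}
  B2: def={j} ue={n}
  B3: def={i,r} ue=∅
  B4: def={e} ue={n}
  B5: def={r} ue=∅
  B6: def={e} ue={e,j}
  B7: def={e,i} ue={e,r}
  B8: def={n} ue={r}

Live sets:
  B0: in=∅ out={e,j,n,r}
  B1: in={e,j,n,r} out={e,j,n,r}
  B2: in={e,n,r} out={e,j,r}
  B3: in={e,j,n} out={e,j,n,r}
  B4: in={j,n,r} out={e,j,r}
  B5: in={e,j} out={e,j,r}
  B6: in={e,j,r} out={r}
  B7: in={e,r} out=∅
  B8: in={r} out=∅

live-out(B4) = ["e", "j", "r"]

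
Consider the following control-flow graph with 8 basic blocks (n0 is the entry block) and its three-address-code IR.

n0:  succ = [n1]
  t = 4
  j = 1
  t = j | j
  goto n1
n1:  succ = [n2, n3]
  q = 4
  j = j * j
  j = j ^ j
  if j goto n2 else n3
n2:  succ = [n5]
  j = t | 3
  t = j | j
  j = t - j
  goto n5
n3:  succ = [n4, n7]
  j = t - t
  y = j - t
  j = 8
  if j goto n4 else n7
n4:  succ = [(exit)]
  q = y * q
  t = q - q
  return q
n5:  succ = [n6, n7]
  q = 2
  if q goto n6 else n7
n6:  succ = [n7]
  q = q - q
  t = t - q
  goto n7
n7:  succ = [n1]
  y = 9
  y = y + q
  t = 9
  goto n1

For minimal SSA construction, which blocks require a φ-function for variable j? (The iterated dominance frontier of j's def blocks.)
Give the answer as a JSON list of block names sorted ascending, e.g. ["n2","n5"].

Answer: ["n1", "n7"]

Derivation:
idom tree: n1←n0 n2←n1 n3←n1 n4←n3 n5←n2 n6←n5 n7←n1
Dom∩ at merges:
  n1: preds {n0,n7}: {n0} ∩ {n0,n1,n7} = {n0}; idom=n0
  n7: preds {n3,n5,n6}: {n0,n1,n3} ∩ {n0,n1,n2,n5} ∩ {n0,n1,n2,n5,n6} = {n0,n1}; idom=n1

DF walk-up:
  join n1 pred n0: · stop@n0
  join n1 pred n7: n7→n1 stop@n0
  join n7 pred n3: n3 stop@n1
  join n7 pred n5: n5→n2 stop@n1
  join n7 pred n6: n6→n5→n2 stop@n1
  n0 → ∅
  n1 → {n1}
  n2 → {n7}
  n3 → {n7}
  n4 → ∅
  n5 → {n7}
  n6 → {n7}
  n7 → {n1}

φ for j: defs {n0,n1,n2,n3}
  DF⁺ = {n1,n7}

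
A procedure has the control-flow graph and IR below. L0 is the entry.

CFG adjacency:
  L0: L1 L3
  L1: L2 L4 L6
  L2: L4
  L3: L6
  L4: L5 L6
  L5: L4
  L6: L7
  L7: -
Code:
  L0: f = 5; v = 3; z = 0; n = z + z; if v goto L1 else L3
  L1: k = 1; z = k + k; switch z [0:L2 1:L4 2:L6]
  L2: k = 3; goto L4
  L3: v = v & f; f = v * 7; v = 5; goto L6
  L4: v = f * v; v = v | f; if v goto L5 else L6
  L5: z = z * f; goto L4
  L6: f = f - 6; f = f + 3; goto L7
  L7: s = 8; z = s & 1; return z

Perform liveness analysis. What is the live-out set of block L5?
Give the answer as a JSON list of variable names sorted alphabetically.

Block summaries:
  L0: def={f,n,v,z} ue=∅
  L1: def={k,z} ue=∅
  L2: def={k} ue=∅
  L3: def={f,v} ue={f,v}
  L4: def={v} ue={f,v}
  L5: def={z} ue={f,z}
  L6: def={f} ue={f}
  L7: def={s,z} ue=∅

Live sets:
  L0: in=∅ out={f,v}
  L1: in={f,v} out={f,v,z}
  L2: in={f,v,z} out={f,v,z}
  L3: in={f,v} out={f}
  L4: in={f,v,z} out={f,v,z}
  L5: in={f,v,z} out={f,v,z}
  L6: in={f} out=∅
  L7: in=∅ out=∅

live-out(L5) = ["f", "v", "z"]

Answer: ["f", "v", "z"]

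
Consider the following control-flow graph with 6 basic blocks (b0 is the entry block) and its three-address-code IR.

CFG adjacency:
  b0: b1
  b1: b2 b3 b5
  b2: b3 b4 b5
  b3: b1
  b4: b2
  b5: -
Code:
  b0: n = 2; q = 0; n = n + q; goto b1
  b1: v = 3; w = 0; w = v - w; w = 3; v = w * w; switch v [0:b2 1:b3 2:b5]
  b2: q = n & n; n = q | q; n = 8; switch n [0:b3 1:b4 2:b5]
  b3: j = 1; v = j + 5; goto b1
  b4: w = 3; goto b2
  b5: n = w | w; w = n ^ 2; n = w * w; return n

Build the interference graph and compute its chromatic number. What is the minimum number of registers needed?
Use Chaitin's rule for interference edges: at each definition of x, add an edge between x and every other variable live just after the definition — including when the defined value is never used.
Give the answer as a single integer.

def/use:
  b0: {n,q} / ∅
  b1: {v,w} / ∅
  b2: {n,q} / {n}
  b3: {j,v} / ∅
  b4: {w} / ∅
  b5: {n,w} / {w}

Live sets:
  b0 li=∅ lo={n}
  b1 li={n} lo={n,w}
  b2 li={n,w} lo={n,w}
  b3 li={n} lo={n}
  b4 li={n} lo={n,w}
  b5 li={w} lo=∅

Conflict graph:
  j: {n}
  n: {j,q,v,w}
  q: {n,w}
  v: {n,w}
  w: {n,q,v}

Registers:
  clique {n,q,w} ⇒ need ≥ 3
  assign j→R1 n→R0 q→R2 v→R2 w→R1 — no edge inside a register ⇒ χ ≤ 3
  χ = 3

Answer: 3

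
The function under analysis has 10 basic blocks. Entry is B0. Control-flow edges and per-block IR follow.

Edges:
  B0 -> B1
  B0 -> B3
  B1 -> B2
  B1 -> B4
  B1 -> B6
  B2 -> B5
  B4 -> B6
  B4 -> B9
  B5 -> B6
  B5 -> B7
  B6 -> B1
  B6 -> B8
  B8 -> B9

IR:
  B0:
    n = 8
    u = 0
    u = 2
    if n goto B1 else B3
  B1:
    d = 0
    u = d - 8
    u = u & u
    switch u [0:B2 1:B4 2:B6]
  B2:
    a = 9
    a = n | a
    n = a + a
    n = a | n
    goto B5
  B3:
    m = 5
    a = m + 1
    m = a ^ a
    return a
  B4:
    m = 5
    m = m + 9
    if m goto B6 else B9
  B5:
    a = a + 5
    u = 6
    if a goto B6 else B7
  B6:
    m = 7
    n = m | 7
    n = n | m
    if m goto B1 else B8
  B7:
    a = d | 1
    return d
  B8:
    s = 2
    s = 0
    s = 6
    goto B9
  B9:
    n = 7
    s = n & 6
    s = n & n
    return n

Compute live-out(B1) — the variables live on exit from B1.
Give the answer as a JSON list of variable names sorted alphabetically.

Answer: ["d", "n"]

Analysis:
def/use:
  B0: def={n,u} ue=∅
  B1: def={d,u} ue=∅
  B2: def={a,n} ue={n}
  B3: def={a,m} ue=∅
  B4: def={m} ue=∅
  B5: def={a,u} ue={a}
  B6: def={m,n} ue=∅
  B7: def={a} ue={d}
  B8: def={s} ue=∅
  B9: def={n,s} ue=∅

Live sets:
  live B0: ∅→{n}
  live B1: {n}→{d,n}
  live B2: {d,n}→{a,d}
  live B3: ∅→∅
  live B4: ∅→∅
  live B5: {a,d}→{d}
  live B6: ∅→{n}
  live B7: {d}→∅
  live B8: ∅→∅
  live B9: ∅→∅

live-out(B1) = ["d", "n"]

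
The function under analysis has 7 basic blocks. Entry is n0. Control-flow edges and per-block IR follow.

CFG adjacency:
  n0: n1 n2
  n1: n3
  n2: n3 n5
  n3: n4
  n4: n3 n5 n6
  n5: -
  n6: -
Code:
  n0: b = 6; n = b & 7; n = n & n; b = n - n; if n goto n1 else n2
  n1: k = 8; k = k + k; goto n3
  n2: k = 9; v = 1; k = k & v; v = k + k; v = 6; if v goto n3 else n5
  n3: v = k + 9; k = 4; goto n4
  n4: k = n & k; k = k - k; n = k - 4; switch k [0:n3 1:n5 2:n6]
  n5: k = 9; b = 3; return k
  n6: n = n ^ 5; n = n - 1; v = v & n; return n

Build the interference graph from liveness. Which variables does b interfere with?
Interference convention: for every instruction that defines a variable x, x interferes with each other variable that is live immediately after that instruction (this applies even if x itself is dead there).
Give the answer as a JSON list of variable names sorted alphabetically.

Answer: ["k", "n"]

Working:
Per-block:
  n0: def={b,n} ue=∅
  n1: def={k} ue=∅
  n2: def={k,v} ue=∅
  n3: def={k,v} ue={k}
  n4: def={k,n} ue={k,n}
  n5: def={b,k} ue=∅
  n6: def={n,v} ue={n,v}

Live sets:
  n0 li=∅ lo={n}
  n1 li={n} lo={k,n}
  n2 li={n} lo={k,n}
  n3 li={k,n} lo={k,n,v}
  n4 li={k,n,v} lo={k,n,v}
  n5 li=∅ lo=∅
  n6 li={n,v} lo=∅

Conflict graph:
  b: {k,n}
  k: {b,n,v}
  n: {b,k,v}
  v: {k,n}

N(b) = ["k", "n"]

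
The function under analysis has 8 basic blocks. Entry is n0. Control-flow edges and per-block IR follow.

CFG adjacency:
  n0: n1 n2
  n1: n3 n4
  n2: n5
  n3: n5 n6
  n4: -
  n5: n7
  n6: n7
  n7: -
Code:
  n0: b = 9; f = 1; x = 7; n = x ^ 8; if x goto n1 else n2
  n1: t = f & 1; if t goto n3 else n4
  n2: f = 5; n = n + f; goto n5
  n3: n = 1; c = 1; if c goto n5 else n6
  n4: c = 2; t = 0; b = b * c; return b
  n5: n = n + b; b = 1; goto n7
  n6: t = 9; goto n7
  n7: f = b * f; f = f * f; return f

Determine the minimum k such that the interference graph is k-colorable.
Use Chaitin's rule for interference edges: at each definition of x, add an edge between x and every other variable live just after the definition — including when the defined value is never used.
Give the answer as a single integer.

Block summaries:
  n0: {b,f,n,x} / ∅
  n1: {t} / {f}
  n2: {f,n} / {n}
  n3: {c,n} / ∅
  n4: {b,c,t} / {b}
  n5: {b,n} / {b,n}
  n6: {t} / ∅
  n7: {f} / {b,f}

Backward fixpoint:
  n0: in=∅ out={b,f,n}
  n1: in={b,f} out={b,f}
  n2: in={b,n} out={b,f,n}
  n3: in={b,f} out={b,f,n}
  n4: in={b} out=∅
  n5: in={b,f,n} out={b,f}
  n6: in={b,f} out={b,f}
  n7: in={b,f} out=∅

Conflict graph:
  b↔{c,f,n,t,x}
  c↔{b,f,n,t}
  f↔{b,c,n,t,x}
  n↔{b,c,f,x}
  t↔{b,c,f}
  x↔{b,f,n}

Chromatic number:
  {b,c,f,n} pairwise interfere (4-clique) ⇒ χ ≥ 4
  assign b→r0 c→r2 f→r1 n→r3 t→r3 x→r2 — no edge inside a register ⇒ χ ≤ 4
  χ = 4

Answer: 4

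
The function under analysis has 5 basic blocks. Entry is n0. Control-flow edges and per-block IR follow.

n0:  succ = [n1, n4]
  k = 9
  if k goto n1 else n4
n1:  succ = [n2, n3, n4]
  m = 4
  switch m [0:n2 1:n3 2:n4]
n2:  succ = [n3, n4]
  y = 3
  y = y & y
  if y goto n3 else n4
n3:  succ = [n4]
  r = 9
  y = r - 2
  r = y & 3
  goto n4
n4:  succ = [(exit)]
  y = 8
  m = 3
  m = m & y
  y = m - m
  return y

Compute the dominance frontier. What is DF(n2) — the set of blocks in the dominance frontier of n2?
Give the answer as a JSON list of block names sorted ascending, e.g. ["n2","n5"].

Answer: ["n3", "n4"]

Analysis:
idom tree: n1←n0 n2←n1 n3←n1 n4←n0
Dom at joins:
  n3: preds {n1,n2}: {n0,n1} ∩ {n0,n1,n2} = {n0,n1}; idom=n1
  n4: preds {n0,n1,n2,n3}: {n0} ∩ {n0,n1} ∩ {n0,n1,n2} ∩ {n0,n1,n3} = {n0}; idom=n0

Frontier:
  join n3 pred n1: · stop@n1
  join n3 pred n2: n2 stop@n1
  join n4 pred n0: · stop@n0
  join n4 pred n1: n1 stop@n0
  join n4 pred n2: n2→n1 stop@n0
  join n4 pred n3: n3→n1 stop@n0
  DF(n0)=∅
  DF(n1)={n4}
  DF(n2)={n3,n4}
  DF(n3)={n4}
  DF(n4)=∅

DF(n2) = ["n3", "n4"]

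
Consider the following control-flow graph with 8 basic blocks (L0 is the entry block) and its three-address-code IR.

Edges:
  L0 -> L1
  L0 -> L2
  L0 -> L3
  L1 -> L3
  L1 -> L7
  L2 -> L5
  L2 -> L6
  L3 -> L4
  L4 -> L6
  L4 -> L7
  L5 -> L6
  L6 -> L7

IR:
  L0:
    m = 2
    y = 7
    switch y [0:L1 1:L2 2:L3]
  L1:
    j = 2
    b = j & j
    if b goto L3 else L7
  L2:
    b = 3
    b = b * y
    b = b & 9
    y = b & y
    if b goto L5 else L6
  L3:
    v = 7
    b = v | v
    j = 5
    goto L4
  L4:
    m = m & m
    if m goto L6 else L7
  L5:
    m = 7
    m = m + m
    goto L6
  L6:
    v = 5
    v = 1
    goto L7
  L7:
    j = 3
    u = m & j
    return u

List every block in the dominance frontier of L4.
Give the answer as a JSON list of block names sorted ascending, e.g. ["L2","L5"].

idom tree: L1←L0 L2←L0 L3←L0 L4←L3 L5←L2 L6←L0 L7←L0
Dom∩ at merges:
  L3: preds {L0,L1}: {L0} ∩ {L0,L1} = {L0}; idom=L0
  L6: preds {L2,L4,L5}: {L0,L2} ∩ {L0,L3,L4} ∩ {L0,L2,L5} = {L0}; idom=L0
  L7: preds {L1,L4,L6}: {L0,L1} ∩ {L0,L3,L4} ∩ {L0,L6} = {L0}; idom=L0

DF derivation:
  L3←L0: walk · to L0
  L3←L1: walk L1 to L0
  L6←L2: walk L2 to L0
  L6←L4: walk L4→L3 to L0
  L6←L5: walk L5→L2 to L0
  L7←L1: walk L1 to L0
  L7←L4: walk L4→L3 to L0
  L7←L6: walk L6 to L0
  DF(L0)=∅
  DF(L1)={L3,L7}
  DF(L2)={L6}
  DF(L3)={L6,L7}
  DF(L4)={L6,L7}
  DF(L5)={L6}
  DF(L6)={L7}
  DF(L7)=∅

DF(L4) = ["L6", "L7"]

Answer: ["L6", "L7"]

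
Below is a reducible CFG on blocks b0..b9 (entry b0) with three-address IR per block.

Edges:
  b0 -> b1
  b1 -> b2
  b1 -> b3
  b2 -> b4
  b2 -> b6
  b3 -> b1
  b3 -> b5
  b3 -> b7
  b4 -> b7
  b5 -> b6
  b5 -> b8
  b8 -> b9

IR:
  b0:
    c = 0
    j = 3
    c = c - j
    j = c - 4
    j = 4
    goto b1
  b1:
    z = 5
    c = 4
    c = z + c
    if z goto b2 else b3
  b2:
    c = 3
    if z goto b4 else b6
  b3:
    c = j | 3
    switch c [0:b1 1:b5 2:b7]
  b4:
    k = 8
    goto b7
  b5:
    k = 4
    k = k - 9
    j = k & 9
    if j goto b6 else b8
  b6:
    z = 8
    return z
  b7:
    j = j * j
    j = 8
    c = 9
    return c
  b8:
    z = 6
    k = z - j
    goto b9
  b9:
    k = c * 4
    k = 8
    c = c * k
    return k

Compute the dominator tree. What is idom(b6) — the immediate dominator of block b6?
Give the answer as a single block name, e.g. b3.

Answer: b1

Working:
idom tree: b1←b0 b2←b1 b3←b1 b4←b2 b5←b3 b6←b1 b7←b1 b8←b5 b9←b8
Dom at joins:
  b1: preds {b0,b3}: {b0} ∩ {b0,b1,b3} = {b0}; idom=b0
  b6: preds {b2,b5}: {b0,b1,b2} ∩ {b0,b1,b3,b5} = {b0,b1}; idom=b1
  b7: preds {b3,b4}: {b0,b1,b3} ∩ {b0,b1,b2,b4} = {b0,b1}; idom=b1

idom(b6) = b1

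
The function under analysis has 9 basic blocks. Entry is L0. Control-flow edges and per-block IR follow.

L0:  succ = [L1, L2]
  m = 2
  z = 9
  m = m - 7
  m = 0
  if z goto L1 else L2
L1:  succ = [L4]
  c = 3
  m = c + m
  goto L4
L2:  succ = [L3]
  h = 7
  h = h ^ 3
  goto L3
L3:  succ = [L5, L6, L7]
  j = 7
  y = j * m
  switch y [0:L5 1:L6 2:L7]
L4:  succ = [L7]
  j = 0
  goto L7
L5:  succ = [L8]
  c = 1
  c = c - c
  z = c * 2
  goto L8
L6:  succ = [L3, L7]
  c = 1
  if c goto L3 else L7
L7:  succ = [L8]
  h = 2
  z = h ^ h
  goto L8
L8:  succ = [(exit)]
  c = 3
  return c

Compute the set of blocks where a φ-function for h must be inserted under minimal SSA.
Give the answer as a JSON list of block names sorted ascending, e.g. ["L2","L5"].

Answer: ["L7", "L8"]

Derivation:
idom tree: L1←L0 L2←L0 L3←L2 L4←L1 L5←L3 L6←L3 L7←L0 L8←L0
Dom∩ at merges:
  L3: preds {L2,L6}: {L0,L2} ∩ {L0,L2,L3,L6} = {L0,L2}; idom=L2
  L7: preds {L3,L4,L6}: {L0,L2,L3} ∩ {L0,L1,L4} ∩ {L0,L2,L3,L6} = {L0}; idom=L0
  L8: preds {L5,L7}: {L0,L2,L3,L5} ∩ {L0,L7} = {L0}; idom=L0

DF derivation:
  join L3 pred L2: · stop@L2
  join L3 pred L6: L6→L3 stop@L2
  join L7 pred L3: L3→L2 stop@L0
  join L7 pred L4: L4→L1 stop@L0
  join L7 pred L6: L6→L3→L2 stop@L0
  join L8 pred L5: L5→L3→L2 stop@L0
  join L8 pred L7: L7 stop@L0
  DF(L0)=∅
  DF(L1)={L7}
  DF(L2)={L7,L8}
  DF(L3)={L3,L7,L8}
  DF(L4)={L7}
  DF(L5)={L8}
  DF(L6)={L3,L7}
  DF(L7)={L8}
  DF(L8)=∅

φ for h: defs {L2,L7}
  DF⁺ = {L7,L8}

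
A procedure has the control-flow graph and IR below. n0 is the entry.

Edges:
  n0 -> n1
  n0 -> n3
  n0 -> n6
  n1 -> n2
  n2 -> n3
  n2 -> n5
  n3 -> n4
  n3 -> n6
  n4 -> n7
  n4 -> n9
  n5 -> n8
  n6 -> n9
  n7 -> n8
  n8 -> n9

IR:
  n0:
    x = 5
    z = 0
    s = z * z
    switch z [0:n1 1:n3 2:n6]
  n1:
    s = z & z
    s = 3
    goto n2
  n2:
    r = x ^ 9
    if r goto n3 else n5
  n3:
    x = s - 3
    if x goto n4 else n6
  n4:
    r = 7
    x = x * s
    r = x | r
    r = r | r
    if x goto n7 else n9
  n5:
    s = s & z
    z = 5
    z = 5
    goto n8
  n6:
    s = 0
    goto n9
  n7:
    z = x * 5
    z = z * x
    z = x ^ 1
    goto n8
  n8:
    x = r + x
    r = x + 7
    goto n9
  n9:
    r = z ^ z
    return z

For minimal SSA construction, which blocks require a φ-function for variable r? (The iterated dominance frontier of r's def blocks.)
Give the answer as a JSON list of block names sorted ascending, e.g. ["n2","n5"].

Answer: ["n3", "n6", "n8", "n9"]

Derivation:
idom tree: n1←n0 n2←n1 n3←n0 n4←n3 n5←n2 n6←n0 n7←n4 n8←n0 n9←n0
Join-block Dom:
  n3: preds {n0,n2}: {n0} ∩ {n0,n1,n2} = {n0}; idom=n0
  n6: preds {n0,n3}: {n0} ∩ {n0,n3} = {n0}; idom=n0
  n8: preds {n5,n7}: {n0,n1,n2,n5} ∩ {n0,n3,n4,n7} = {n0}; idom=n0
  n9: preds {n4,n6,n8}: {n0,n3,n4} ∩ {n0,n6} ∩ {n0,n8} = {n0}; idom=n0

DF derivation:
  n3←n0: walk · to n0
  n3←n2: walk n2→n1 to n0
  n6←n0: walk · to n0
  n6←n3: walk n3 to n0
  n8←n5: walk n5→n2→n1 to n0
  n8←n7: walk n7→n4→n3 to n0
  n9←n4: walk n4→n3 to n0
  n9←n6: walk n6 to n0
  n9←n8: walk n8 to n0
  n0: DF=∅
  n1: DF={n3,n8}
  n2: DF={n3,n8}
  n3: DF={n6,n8,n9}
  n4: DF={n8,n9}
  n5: DF={n8}
  n6: DF={n9}
  n7: DF={n8}
  n8: DF={n9}
  n9: DF=∅

φ for r: defs {n2,n4,n8,n9}
  DF⁺ = {n3,n6,n8,n9}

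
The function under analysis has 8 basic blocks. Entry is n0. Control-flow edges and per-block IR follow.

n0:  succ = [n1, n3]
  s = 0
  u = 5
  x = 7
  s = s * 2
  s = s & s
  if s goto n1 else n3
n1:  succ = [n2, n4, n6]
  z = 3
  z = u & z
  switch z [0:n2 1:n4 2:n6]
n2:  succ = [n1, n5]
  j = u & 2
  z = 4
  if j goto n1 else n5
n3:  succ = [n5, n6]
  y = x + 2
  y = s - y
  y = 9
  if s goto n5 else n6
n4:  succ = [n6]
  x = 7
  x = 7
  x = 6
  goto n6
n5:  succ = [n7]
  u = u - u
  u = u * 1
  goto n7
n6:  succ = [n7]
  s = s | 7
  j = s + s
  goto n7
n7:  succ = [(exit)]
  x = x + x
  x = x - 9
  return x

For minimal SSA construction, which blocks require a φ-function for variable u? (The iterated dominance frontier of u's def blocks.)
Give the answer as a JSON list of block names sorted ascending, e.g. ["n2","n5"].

Answer: ["n7"]

Derivation:
idom tree: n1←n0 n2←n1 n3←n0 n4←n1 n5←n0 n6←n0 n7←n0
Join-block Dom:
  n1: preds {n0,n2}: {n0} ∩ {n0,n1,n2} = {n0}; idom=n0
  n5: preds {n2,n3}: {n0,n1,n2} ∩ {n0,n3} = {n0}; idom=n0
  n6: preds {n1,n3,n4}: {n0,n1} ∩ {n0,n3} ∩ {n0,n1,n4} = {n0}; idom=n0
  n7: preds {n5,n6}: {n0,n5} ∩ {n0,n6} = {n0}; idom=n0

DF walk-up:
  n1←n0: walk · to n0
  n1←n2: walk n2→n1 to n0
  n5←n2: walk n2→n1 to n0
  n5←n3: walk n3 to n0
  n6←n1: walk n1 to n0
  n6←n3: walk n3 to n0
  n6←n4: walk n4→n1 to n0
  n7←n5: walk n5 to n0
  n7←n6: walk n6 to n0
  n0 → ∅
  n1 → {n1,n5,n6}
  n2 → {n1,n5}
  n3 → {n5,n6}
  n4 → {n6}
  n5 → {n7}
  n6 → {n7}
  n7 → ∅

φ for u: defs {n0,n5}
  DF⁺ = {n7}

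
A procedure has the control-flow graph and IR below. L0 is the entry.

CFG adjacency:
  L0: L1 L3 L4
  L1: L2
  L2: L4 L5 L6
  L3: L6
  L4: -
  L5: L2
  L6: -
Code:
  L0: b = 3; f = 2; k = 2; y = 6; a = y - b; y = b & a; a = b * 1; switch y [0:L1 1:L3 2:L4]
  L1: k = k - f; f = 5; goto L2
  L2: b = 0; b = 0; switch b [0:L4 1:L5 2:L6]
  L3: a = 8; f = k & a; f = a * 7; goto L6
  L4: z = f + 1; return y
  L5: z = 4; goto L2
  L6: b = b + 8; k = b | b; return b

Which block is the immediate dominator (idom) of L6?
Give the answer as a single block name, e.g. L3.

idom tree: L1←L0 L2←L1 L3←L0 L4←L0 L5←L2 L6←L0
Dom at joins:
  L2: preds {L1,L5}: {L0,L1} ∩ {L0,L1,L2,L5} = {L0,L1}; idom=L1
  L4: preds {L0,L2}: {L0} ∩ {L0,L1,L2} = {L0}; idom=L0
  L6: preds {L2,L3}: {L0,L1,L2} ∩ {L0,L3} = {L0}; idom=L0

idom(L6) = L0

Answer: L0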